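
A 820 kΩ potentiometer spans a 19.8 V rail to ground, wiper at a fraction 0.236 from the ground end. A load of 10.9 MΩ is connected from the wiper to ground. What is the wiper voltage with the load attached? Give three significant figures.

V ≈ 4.61 V

The wiper splits the pot into (1−α)R = 626.5 kΩ above and αR = 193.5 kΩ below.
Lower section ‖ load = 190.1 kΩ.
V_wiper = 19.8 × 190.1/(626.5 + 190.1) = 4.61 V.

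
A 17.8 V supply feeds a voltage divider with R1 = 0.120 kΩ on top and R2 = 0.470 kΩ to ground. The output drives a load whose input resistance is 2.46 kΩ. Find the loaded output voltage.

The load sits in parallel with R2: R2‖R_L = (470 × 2460) / (470 + 2460) = 394.6 Ω.
V_out = 17.8 × 394.6 / (120 + 394.6) = 17.8 × 394.6/514.6 = 13.6 V.
(Unloaded it would have been 14.2 V.)

V_out ≈ 13.6 V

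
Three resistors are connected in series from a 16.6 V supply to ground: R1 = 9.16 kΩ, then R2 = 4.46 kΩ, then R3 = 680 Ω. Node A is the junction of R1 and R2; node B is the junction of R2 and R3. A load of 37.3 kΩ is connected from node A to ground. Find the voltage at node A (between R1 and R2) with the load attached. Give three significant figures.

Below node A the series string R2+R3 = 5140 Ω sits in parallel with the 37300 Ω load: 4517 Ω.
V_A = 16.6 × 4517/(9160 + 4517) = 5.48 V.

V ≈ 5.48 V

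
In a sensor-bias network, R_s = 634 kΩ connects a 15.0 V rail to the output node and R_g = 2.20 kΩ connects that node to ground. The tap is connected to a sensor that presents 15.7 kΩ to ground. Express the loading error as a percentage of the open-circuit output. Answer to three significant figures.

Unloaded V = 15.0 × 2.20/636.2 = 0.051870 V.
Loaded: R_g‖R_L = 1.930 kΩ, giving V = 15.0 × 1.930/635.9 = 0.045515 V.
Drop = (0.051870 − 0.045515) / 0.051870 = 12.3 %.

12.3 %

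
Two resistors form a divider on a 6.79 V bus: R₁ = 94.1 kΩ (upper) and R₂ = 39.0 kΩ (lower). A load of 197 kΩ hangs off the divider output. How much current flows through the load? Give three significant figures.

R₂‖R_L = 32.56 kΩ; V_out = 6.79 × 32.56/126.7 = 1.745 V.
I_L = V_out / R_L = 1.745 / 197 kΩ = 8.86 µA.

I_L ≈ 8.86 µA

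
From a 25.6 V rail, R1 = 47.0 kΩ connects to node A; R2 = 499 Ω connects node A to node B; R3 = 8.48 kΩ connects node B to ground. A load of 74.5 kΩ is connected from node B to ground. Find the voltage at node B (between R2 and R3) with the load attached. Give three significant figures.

At node B, R3 is in parallel with the load: R3‖R_L = 7613 Ω.
Below node A the resistance is R2 + (R3‖R_L) = 8112 Ω, so V_A = 25.6 × 8112/55110 = 3.768 V.
Then V_B = V_A × (R3‖R_L)/(R2 + R3‖R_L) = 3.768 × 7613/8112 = 3.54 V.

V ≈ 3.54 V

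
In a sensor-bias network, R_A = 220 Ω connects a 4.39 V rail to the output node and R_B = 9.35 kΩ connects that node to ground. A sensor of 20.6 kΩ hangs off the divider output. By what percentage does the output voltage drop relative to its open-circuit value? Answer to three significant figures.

1.03 %

The divider's output (Thévenin) resistance is R_A‖R_B = 214.9 Ω.
Fractional drop under load = R_th/(R_th + R_L) = 214.9 / (214.9 + 20600) = 0.01033.
So the output falls by 1.03 %.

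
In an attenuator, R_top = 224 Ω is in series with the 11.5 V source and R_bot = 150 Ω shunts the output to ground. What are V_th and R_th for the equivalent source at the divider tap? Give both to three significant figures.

V_th is the open-circuit tap voltage: 11.5 × 150/(224 + 150) = 4.61 V.
With the supply zeroed, R_top and R_bot appear in parallel from the tap: R_th = R_top‖R_bot = (224 × 150)/374.0 = 89.8 Ω.

V_th = 4.61 V, R_th = 89.8 Ω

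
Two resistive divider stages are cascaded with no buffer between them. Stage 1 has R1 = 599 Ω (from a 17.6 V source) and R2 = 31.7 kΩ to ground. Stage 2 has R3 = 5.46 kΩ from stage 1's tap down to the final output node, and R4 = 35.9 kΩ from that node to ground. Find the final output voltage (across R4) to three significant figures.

Stage 2 presents R3+R4 = 41360 Ω as a load on stage 1's tap.
Stage 1's lower leg becomes R2‖(R3+R4) = 17950 Ω, so V_mid = 17.6 × 17950/18540 = 17.03 V.
Stage 2 is itself unloaded: V_out = V_mid × R4/(R3+R4) = 17.03 × 35900/41360 = 14.8 V.

V_out ≈ 14.8 V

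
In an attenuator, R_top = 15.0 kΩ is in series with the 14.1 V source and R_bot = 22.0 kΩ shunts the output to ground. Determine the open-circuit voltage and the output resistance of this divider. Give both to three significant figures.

V_th is the open-circuit tap voltage: 14.1 × 22.0/(15.0 + 22.0) = 8.38 V.
With the supply zeroed, R_top and R_bot appear in parallel from the tap: R_th = R_top‖R_bot = (15.0 × 22.0)/37.00 = 8.92 kΩ.

V_th = 8.38 V, R_th = 8.92 kΩ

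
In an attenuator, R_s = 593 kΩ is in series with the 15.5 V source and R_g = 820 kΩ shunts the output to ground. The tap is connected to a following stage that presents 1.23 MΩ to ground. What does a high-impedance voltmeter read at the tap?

The load sits in parallel with R_g: R_g‖R_L = (820 × 1230) / (820 + 1230) = 492.0 kΩ.
V_out = 15.5 × 492.0 / (593 + 492.0) = 15.5 × 492.0/1085 = 7.03 V.
(Unloaded it would have been 9.00 V.)

V_out ≈ 7.03 V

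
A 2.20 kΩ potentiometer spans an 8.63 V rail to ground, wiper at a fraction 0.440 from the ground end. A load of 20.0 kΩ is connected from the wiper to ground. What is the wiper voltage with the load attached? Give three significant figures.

V ≈ 3.70 V

The wiper splits the pot into (1−α)R = 1232 Ω above and αR = 968.0 Ω below.
Lower section ‖ load = 923.3 Ω.
V_wiper = 8.63 × 923.3/(1232 + 923.3) = 3.70 V.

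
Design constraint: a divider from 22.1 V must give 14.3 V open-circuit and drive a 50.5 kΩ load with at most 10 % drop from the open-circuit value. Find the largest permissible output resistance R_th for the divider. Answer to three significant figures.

Loading drop = R_th/(R_th + R_L) ≤ 0.100, so R_th ≤ R_L · ε/(1−ε) = 50.5 kΩ × 0.100/0.9000 = 5.61 kΩ.

R_th ≤ 5.61 kΩ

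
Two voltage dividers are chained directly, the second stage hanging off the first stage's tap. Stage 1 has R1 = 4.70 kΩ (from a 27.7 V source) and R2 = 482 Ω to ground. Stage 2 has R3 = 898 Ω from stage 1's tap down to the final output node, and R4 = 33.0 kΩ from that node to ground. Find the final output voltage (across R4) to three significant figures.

Stage 2 presents R3+R4 = 33900 Ω as a load on stage 1's tap.
Stage 1's lower leg becomes R2‖(R3+R4) = 475.2 Ω, so V_mid = 27.7 × 475.2/5175 = 2.544 V.
Stage 2 is itself unloaded: V_out = V_mid × R4/(R3+R4) = 2.544 × 33000/33900 = 2.48 V.

V_out ≈ 2.48 V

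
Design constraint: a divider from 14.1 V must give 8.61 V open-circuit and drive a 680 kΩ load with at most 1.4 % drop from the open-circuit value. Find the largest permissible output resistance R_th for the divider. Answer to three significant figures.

Loading drop = R_th/(R_th + R_L) ≤ 0.0140, so R_th ≤ R_L · ε/(1−ε) = 680 kΩ × 0.0140/0.9860 = 9.66 kΩ.
(Any R1, R2 with R2/(R1+R2) = 0.611 and R1‖R2 ≤ 9.66 kΩ will meet the spec.)

R_th ≤ 9.66 kΩ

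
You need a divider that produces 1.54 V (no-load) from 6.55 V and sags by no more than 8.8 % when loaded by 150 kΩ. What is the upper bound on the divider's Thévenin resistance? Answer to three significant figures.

Loading drop = R_th/(R_th + R_L) ≤ 0.0880, so R_th ≤ R_L · ε/(1−ε) = 150 kΩ × 0.0880/0.9120 = 14.5 kΩ.

R_th ≤ 14.5 kΩ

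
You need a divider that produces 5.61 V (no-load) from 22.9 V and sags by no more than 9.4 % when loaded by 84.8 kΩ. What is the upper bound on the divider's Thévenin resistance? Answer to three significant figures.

R_th ≤ 8.80 kΩ

Loading drop = R_th/(R_th + R_L) ≤ 0.0940, so R_th ≤ R_L · ε/(1−ε) = 84.8 kΩ × 0.0940/0.9060 = 8.80 kΩ.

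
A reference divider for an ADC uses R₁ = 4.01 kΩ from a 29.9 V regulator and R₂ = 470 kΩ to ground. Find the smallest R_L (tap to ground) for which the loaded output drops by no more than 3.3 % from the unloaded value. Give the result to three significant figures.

R_L(min) ≈ 117 kΩ

Output resistance R_th = R₁‖R₂ = (4.01 × 470)/474.0 = 3.976 kΩ.
The fractional drop is R_th/(R_th + R_L); requiring this ≤ 0.0330 gives R_L ≥ R_th(1/0.0330 − 1) = 3.976 × 29.30 = 117 kΩ.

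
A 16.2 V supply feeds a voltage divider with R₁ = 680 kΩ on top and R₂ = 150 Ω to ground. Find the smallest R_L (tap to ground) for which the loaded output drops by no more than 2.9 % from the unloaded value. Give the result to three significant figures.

Output resistance R_th = R₁‖R₂ = (680000 × 150)/680200 = 150.0 Ω.
The fractional drop is R_th/(R_th + R_L); requiring this ≤ 0.0290 gives R_L ≥ R_th(1/0.0290 − 1) = 150.0 × 33.48 = 5.02 kΩ.

R_L(min) ≈ 5.02 kΩ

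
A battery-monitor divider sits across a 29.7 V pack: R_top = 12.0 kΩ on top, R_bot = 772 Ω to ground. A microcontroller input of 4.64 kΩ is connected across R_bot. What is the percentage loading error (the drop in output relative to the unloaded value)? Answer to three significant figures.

13.5 %

Unloaded V = 29.7 × 772/12770 = 1.7952 V.
Loaded: R_bot‖R_L = 661.9 Ω, giving V = 29.7 × 661.9/12660 = 1.5525 V.
Drop = (1.7952 − 1.5525) / 1.7952 = 13.5 %.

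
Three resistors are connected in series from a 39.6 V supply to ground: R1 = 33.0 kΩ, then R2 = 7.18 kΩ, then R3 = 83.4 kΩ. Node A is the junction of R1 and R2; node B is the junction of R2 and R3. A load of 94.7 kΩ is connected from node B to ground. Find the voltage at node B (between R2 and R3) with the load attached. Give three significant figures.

At node B, R3 is in parallel with the load: R3‖R_L = 44.35 kΩ.
Below node A the resistance is R2 + (R3‖R_L) = 51.53 kΩ, so V_A = 39.6 × 51.53/84.53 = 24.14 V.
Then V_B = V_A × (R3‖R_L)/(R2 + R3‖R_L) = 24.14 × 44.35/51.53 = 20.8 V.

V ≈ 20.8 V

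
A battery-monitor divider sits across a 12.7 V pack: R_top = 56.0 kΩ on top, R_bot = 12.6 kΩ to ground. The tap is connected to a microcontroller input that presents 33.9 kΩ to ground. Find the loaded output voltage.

V_out ≈ 1.79 V

The load sits in parallel with R_bot: R_bot‖R_L = (12.6 × 33.9) / (12.6 + 33.9) = 9.186 kΩ.
V_out = 12.7 × 9.186 / (56.0 + 9.186) = 12.7 × 9.186/65.19 = 1.79 V.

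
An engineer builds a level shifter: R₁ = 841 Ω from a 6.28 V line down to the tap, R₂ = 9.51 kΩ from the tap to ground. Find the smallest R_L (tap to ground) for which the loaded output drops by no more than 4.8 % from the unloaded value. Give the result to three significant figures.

Output resistance R_th = R₁‖R₂ = (841 × 9510)/10350 = 772.7 Ω.
The fractional drop is R_th/(R_th + R_L); requiring this ≤ 0.0480 gives R_L ≥ R_th(1/0.0480 − 1) = 772.7 × 19.83 = 15.3 kΩ.

R_L(min) ≈ 15.3 kΩ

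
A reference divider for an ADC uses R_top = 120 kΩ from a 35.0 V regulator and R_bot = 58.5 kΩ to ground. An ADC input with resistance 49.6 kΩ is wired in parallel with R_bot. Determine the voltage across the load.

The load sits in parallel with R_bot: R_bot‖R_L = (58.5 × 49.6) / (58.5 + 49.6) = 26.84 kΩ.
V_out = 35.0 × 26.84 / (120 + 26.84) = 35.0 × 26.84/146.8 = 6.40 V.

V_out ≈ 6.40 V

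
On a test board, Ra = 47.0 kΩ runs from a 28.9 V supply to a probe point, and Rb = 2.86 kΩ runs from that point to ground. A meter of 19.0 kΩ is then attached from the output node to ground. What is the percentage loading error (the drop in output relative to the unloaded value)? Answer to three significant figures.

12.4 %

Unloaded V = 28.9 × 2.86/49.86 = 1.6577 V.
Loaded: Rb‖R_L = 2.486 kΩ, giving V = 28.9 × 2.486/49.49 = 1.4517 V.
Drop = (1.6577 − 1.4517) / 1.6577 = 12.4 %.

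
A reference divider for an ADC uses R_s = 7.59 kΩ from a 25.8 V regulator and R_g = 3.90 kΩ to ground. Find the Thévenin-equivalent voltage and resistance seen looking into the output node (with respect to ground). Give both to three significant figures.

V_th is the open-circuit tap voltage: 25.8 × 3.90/(7.59 + 3.90) = 8.76 V.
With the supply zeroed, R_s and R_g appear in parallel from the tap: R_th = R_s‖R_g = (7.59 × 3.90)/11.49 = 2.58 kΩ.

V_th = 8.76 V, R_th = 2.58 kΩ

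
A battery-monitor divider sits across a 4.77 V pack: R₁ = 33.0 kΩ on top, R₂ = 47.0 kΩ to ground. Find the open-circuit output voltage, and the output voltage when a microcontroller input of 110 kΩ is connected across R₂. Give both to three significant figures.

Unloaded: 2.80 V; loaded: 2.38 V

Open-circuit: V = 4.77 × 47.0/(33.0 + 47.0) = 2.80 V.
With the load, R₂ becomes R₂‖R_L = 32.93 kΩ, so V = 4.77 × 32.93/65.93 = 2.38 V.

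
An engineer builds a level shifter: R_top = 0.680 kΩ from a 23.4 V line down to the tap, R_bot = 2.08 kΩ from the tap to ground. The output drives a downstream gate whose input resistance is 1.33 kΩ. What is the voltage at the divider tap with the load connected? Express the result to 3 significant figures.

V_out ≈ 12.7 V

The load sits in parallel with R_bot: R_bot‖R_L = (2080 × 1330) / (2080 + 1330) = 811.3 Ω.
V_out = 23.4 × 811.3 / (680 + 811.3) = 23.4 × 811.3/1491 = 12.7 V.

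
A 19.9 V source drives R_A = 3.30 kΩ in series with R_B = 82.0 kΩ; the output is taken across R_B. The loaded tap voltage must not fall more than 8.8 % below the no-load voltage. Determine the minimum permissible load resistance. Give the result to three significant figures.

R_L(min) ≈ 32.9 kΩ

Output resistance R_th = R_A‖R_B = (3.30 × 82.0)/85.30 = 3.172 kΩ.
The fractional drop is R_th/(R_th + R_L); requiring this ≤ 0.0880 gives R_L ≥ R_th(1/0.0880 − 1) = 3.172 × 10.36 = 32.9 kΩ.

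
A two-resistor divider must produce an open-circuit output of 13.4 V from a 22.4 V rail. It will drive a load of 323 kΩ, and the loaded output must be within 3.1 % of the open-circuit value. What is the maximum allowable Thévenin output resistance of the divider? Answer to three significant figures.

R_th ≤ 10.3 kΩ

Loading drop = R_th/(R_th + R_L) ≤ 0.0310, so R_th ≤ R_L · ε/(1−ε) = 323 kΩ × 0.0310/0.9690 = 10.3 kΩ.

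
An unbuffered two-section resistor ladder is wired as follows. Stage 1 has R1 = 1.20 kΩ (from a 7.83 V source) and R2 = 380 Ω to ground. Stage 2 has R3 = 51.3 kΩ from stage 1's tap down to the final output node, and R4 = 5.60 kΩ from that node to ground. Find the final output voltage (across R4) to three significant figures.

Stage 2 presents R3+R4 = 56900 Ω as a load on stage 1's tap.
Stage 1's lower leg becomes R2‖(R3+R4) = 377.5 Ω, so V_mid = 7.83 × 377.5/1577 = 1.874 V.
Stage 2 is itself unloaded: V_out = V_mid × R4/(R3+R4) = 1.874 × 5600/56900 = 0.184 V.

V_out ≈ 0.184 V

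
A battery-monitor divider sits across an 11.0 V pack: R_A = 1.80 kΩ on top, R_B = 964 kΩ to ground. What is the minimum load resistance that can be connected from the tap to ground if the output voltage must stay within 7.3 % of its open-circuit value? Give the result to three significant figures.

R_L(min) ≈ 22.8 kΩ

Output resistance R_th = R_A‖R_B = (1.80 × 964)/965.8 = 1.797 kΩ.
The fractional drop is R_th/(R_th + R_L); requiring this ≤ 0.0730 gives R_L ≥ R_th(1/0.0730 − 1) = 1.797 × 12.70 = 22.8 kΩ.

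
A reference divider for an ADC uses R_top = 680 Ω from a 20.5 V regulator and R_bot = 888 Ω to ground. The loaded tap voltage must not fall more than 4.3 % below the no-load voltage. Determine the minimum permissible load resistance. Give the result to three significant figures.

Output resistance R_th = R_top‖R_bot = (680 × 888)/1568 = 385.1 Ω.
The fractional drop is R_th/(R_th + R_L); requiring this ≤ 0.0430 gives R_L ≥ R_th(1/0.0430 − 1) = 385.1 × 22.26 = 8.57 kΩ.

R_L(min) ≈ 8.57 kΩ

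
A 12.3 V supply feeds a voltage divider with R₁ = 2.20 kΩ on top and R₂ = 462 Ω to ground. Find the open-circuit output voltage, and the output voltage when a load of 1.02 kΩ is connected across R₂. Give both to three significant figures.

Open-circuit: V = 12.3 × 462/(2200 + 462) = 2.13 V.
With the load, R₂ becomes R₂‖R_L = 318.0 Ω, so V = 12.3 × 318.0/2518 = 1.55 V.

Unloaded: 2.13 V; loaded: 1.55 V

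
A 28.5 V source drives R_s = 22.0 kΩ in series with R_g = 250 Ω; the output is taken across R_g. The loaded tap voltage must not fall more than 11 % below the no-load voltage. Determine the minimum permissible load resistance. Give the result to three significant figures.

Output resistance R_th = R_s‖R_g = (22000 × 250)/22250 = 247.2 Ω.
The fractional drop is R_th/(R_th + R_L); requiring this ≤ 0.110 gives R_L ≥ R_th(1/0.110 − 1) = 247.2 × 8.091 = 2.00 kΩ.

R_L(min) ≈ 2.00 kΩ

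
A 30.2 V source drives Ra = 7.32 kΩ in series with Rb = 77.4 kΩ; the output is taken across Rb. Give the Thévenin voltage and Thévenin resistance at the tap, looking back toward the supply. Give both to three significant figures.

V_th = 27.6 V, R_th = 6.69 kΩ

V_th is the open-circuit tap voltage: 30.2 × 77.4/(7.32 + 77.4) = 27.6 V.
With the supply zeroed, Ra and Rb appear in parallel from the tap: R_th = Ra‖Rb = (7.32 × 77.4)/84.72 = 6.69 kΩ.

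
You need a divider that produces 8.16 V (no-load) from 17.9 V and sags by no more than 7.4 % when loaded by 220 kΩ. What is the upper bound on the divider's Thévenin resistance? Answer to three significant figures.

R_th ≤ 17.6 kΩ

Loading drop = R_th/(R_th + R_L) ≤ 0.0740, so R_th ≤ R_L · ε/(1−ε) = 220 kΩ × 0.0740/0.9260 = 17.6 kΩ.
(Any R1, R2 with R2/(R1+R2) = 0.456 and R1‖R2 ≤ 17.6 kΩ will meet the spec.)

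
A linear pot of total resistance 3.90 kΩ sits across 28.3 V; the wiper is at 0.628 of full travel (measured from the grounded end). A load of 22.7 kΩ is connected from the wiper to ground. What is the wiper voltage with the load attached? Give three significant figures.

V ≈ 17.1 V

The wiper splits the pot into (1−α)R = 1.451 kΩ above and αR = 2.449 kΩ below.
Lower section ‖ load = 2.211 kΩ.
V_wiper = 28.3 × 2.211/(1.451 + 2.211) = 17.1 V.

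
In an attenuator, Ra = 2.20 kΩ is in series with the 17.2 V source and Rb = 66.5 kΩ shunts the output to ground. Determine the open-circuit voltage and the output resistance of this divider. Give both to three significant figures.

V_th is the open-circuit tap voltage: 17.2 × 66.5/(2.20 + 66.5) = 16.6 V.
With the supply zeroed, Ra and Rb appear in parallel from the tap: R_th = Ra‖Rb = (2.20 × 66.5)/68.70 = 2.13 kΩ.

V_th = 16.6 V, R_th = 2.13 kΩ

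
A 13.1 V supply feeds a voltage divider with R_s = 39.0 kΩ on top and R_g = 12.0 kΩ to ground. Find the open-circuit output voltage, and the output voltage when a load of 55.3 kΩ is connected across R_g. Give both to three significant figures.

Unloaded: 3.08 V; loaded: 2.64 V

Open-circuit: V = 13.1 × 12.0/(39.0 + 12.0) = 3.08 V.
With the load, R_g becomes R_g‖R_L = 9.860 kΩ, so V = 13.1 × 9.860/48.86 = 2.64 V.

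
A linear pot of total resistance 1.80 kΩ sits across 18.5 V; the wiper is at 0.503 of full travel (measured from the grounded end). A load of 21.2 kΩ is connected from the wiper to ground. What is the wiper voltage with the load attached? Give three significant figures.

The wiper splits the pot into (1−α)R = 894.6 Ω above and αR = 905.4 Ω below.
Lower section ‖ load = 868.3 Ω.
V_wiper = 18.5 × 868.3/(894.6 + 868.3) = 9.11 V.

V ≈ 9.11 V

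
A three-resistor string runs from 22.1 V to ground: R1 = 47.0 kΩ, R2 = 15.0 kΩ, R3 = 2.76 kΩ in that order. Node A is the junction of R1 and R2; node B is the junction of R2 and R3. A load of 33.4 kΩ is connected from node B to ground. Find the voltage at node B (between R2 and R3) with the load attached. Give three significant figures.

V ≈ 0.873 V

At node B, R3 is in parallel with the load: R3‖R_L = 2.549 kΩ.
Below node A the resistance is R2 + (R3‖R_L) = 17.55 kΩ, so V_A = 22.1 × 17.55/64.55 = 6.008 V.
Then V_B = V_A × (R3‖R_L)/(R2 + R3‖R_L) = 6.008 × 2.549/17.55 = 0.873 V.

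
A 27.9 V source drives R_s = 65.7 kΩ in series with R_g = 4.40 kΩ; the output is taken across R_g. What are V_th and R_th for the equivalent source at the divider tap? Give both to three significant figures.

V_th = 1.75 V, R_th = 4.12 kΩ

V_th is the open-circuit tap voltage: 27.9 × 4.40/(65.7 + 4.40) = 1.75 V.
With the supply zeroed, R_s and R_g appear in parallel from the tap: R_th = R_s‖R_g = (65.7 × 4.40)/70.10 = 4.12 kΩ.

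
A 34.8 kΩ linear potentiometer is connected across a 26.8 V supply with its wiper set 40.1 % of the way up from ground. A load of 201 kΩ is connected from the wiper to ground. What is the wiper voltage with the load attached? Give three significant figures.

V ≈ 10.3 V

The wiper splits the pot into (1−α)R = 20.85 kΩ above and αR = 13.95 kΩ below.
Lower section ‖ load = 13.05 kΩ.
V_wiper = 26.8 × 13.05/(20.85 + 13.05) = 10.3 V.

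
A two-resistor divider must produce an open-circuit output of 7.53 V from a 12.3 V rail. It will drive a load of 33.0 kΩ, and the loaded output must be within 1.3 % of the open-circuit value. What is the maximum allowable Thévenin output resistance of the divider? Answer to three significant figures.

Loading drop = R_th/(R_th + R_L) ≤ 0.0130, so R_th ≤ R_L · ε/(1−ε) = 33.0 kΩ × 0.0130/0.9870 = 435 Ω.

R_th ≤ 435 Ω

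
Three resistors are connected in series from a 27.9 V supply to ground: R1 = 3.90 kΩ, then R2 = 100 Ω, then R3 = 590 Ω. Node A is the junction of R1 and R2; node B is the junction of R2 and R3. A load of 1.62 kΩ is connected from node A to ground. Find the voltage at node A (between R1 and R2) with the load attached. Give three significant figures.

Below node A the series string R2+R3 = 690.0 Ω sits in parallel with the 1620 Ω load: 483.9 Ω.
V_A = 27.9 × 483.9/(3900 + 483.9) = 3.08 V.

V ≈ 3.08 V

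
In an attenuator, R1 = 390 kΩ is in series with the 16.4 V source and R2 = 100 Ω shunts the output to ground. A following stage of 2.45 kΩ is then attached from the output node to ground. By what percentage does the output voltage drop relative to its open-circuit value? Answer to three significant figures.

3.92 %

The divider's output (Thévenin) resistance is R1‖R2 = 99.97 Ω.
Fractional drop under load = R_th/(R_th + R_L) = 99.97 / (99.97 + 2450) = 0.03921.
So the output falls by 3.92 %.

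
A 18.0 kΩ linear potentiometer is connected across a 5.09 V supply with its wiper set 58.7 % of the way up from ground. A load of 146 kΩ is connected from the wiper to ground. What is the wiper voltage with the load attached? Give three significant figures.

V ≈ 2.90 V

The wiper splits the pot into (1−α)R = 7.434 kΩ above and αR = 10.57 kΩ below.
Lower section ‖ load = 9.853 kΩ.
V_wiper = 5.09 × 9.853/(7.434 + 9.853) = 2.90 V.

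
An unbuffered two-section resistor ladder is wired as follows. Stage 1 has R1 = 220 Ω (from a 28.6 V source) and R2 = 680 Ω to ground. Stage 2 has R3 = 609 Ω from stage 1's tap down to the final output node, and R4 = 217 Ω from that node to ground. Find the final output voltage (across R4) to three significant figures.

Stage 2 presents R3+R4 = 826.0 Ω as a load on stage 1's tap.
Stage 1's lower leg becomes R2‖(R3+R4) = 373.0 Ω, so V_mid = 28.6 × 373.0/593.0 = 17.99 V.
Stage 2 is itself unloaded: V_out = V_mid × R4/(R3+R4) = 17.99 × 217/826.0 = 4.73 V.

V_out ≈ 4.73 V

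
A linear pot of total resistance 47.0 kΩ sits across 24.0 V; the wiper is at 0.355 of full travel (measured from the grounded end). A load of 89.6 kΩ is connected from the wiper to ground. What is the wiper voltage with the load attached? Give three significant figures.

The wiper splits the pot into (1−α)R = 30.32 kΩ above and αR = 16.68 kΩ below.
Lower section ‖ load = 14.07 kΩ.
V_wiper = 24.0 × 14.07/(30.32 + 14.07) = 7.61 V.

V ≈ 7.61 V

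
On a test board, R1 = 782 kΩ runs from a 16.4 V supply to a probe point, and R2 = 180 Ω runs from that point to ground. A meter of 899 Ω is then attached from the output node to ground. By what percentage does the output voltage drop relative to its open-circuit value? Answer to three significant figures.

16.7 %

The divider's output (Thévenin) resistance is R1‖R2 = 180.0 Ω.
Fractional drop under load = R_th/(R_th + R_L) = 180.0 / (180.0 + 899) = 0.1668.
So the output falls by 16.7 %.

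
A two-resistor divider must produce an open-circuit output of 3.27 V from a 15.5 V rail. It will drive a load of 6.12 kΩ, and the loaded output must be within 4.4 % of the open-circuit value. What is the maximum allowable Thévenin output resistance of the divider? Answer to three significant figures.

Loading drop = R_th/(R_th + R_L) ≤ 0.0440, so R_th ≤ R_L · ε/(1−ε) = 6.12 kΩ × 0.0440/0.9560 = 282 Ω.

R_th ≤ 282 Ω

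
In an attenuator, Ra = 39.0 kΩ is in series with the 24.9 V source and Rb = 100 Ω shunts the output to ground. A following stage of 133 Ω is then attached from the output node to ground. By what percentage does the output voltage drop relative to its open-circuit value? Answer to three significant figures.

42.9 %

Unloaded V = 24.9 × 100/39100 = 0.06368 V.
Loaded: Rb‖R_L = 57.08 Ω, giving V = 24.9 × 57.08/39060 = 0.03639 V.
Drop = (0.06368 − 0.03639) / 0.06368 = 42.9 %.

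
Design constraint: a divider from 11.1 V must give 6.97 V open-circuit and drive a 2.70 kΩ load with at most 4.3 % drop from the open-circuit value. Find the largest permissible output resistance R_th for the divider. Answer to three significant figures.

Loading drop = R_th/(R_th + R_L) ≤ 0.0430, so R_th ≤ R_L · ε/(1−ε) = 2.70 kΩ × 0.0430/0.9570 = 121 Ω.

R_th ≤ 121 Ω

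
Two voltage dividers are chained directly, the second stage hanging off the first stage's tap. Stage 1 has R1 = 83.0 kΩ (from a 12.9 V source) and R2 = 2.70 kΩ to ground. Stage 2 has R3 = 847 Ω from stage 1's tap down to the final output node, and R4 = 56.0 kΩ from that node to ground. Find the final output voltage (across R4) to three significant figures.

Stage 2 presents R3+R4 = 56850 Ω as a load on stage 1's tap.
Stage 1's lower leg becomes R2‖(R3+R4) = 2578 Ω, so V_mid = 12.9 × 2578/85580 = 0.3885 V.
Stage 2 is itself unloaded: V_out = V_mid × R4/(R3+R4) = 0.3885 × 56000/56850 = 0.383 V.

V_out ≈ 0.383 V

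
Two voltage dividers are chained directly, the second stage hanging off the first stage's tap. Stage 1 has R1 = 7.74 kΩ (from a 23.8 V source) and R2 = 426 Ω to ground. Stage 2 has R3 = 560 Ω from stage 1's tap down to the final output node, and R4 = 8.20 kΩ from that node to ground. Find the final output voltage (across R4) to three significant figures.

V_out ≈ 1.11 V

Stage 2 presents R3+R4 = 8760 Ω as a load on stage 1's tap.
Stage 1's lower leg becomes R2‖(R3+R4) = 406.2 Ω, so V_mid = 23.8 × 406.2/8146 = 1.187 V.
Stage 2 is itself unloaded: V_out = V_mid × R4/(R3+R4) = 1.187 × 8200/8760 = 1.11 V.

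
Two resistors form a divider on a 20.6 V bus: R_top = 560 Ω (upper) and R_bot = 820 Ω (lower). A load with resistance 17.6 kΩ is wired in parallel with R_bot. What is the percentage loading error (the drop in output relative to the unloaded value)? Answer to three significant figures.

The divider's output (Thévenin) resistance is R_top‖R_bot = 332.8 Ω.
Fractional drop under load = R_th/(R_th + R_L) = 332.8 / (332.8 + 17600) = 0.01856.
So the output falls by 1.86 %.

1.86 %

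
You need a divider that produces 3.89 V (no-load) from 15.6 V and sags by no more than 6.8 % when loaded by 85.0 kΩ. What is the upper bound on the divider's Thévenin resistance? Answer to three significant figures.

Loading drop = R_th/(R_th + R_L) ≤ 0.0680, so R_th ≤ R_L · ε/(1−ε) = 85.0 kΩ × 0.0680/0.9320 = 6.20 kΩ.

R_th ≤ 6.20 kΩ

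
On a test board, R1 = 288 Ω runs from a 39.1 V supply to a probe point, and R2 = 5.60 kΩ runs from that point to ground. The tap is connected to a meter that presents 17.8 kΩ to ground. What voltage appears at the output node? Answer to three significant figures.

The load sits in parallel with R2: R2‖R_L = (5600 × 17800) / (5600 + 17800) = 4260 Ω.
V_out = 39.1 × 4260 / (288 + 4260) = 39.1 × 4260/4548 = 36.6 V.
(Unloaded it would have been 37.2 V.)

V_out ≈ 36.6 V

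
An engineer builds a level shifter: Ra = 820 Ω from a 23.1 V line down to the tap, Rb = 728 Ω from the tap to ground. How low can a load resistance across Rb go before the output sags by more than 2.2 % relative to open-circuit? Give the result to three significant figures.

R_L(min) ≈ 17.1 kΩ

Output resistance R_th = Ra‖Rb = (820 × 728)/1548 = 385.6 Ω.
The fractional drop is R_th/(R_th + R_L); requiring this ≤ 0.0220 gives R_L ≥ R_th(1/0.0220 − 1) = 385.6 × 44.45 = 17.1 kΩ.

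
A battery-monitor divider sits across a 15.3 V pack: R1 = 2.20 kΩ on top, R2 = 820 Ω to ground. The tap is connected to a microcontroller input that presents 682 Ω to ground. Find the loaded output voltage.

The load sits in parallel with R2: R2‖R_L = (820 × 682) / (820 + 682) = 372.3 Ω.
V_out = 15.3 × 372.3 / (2200 + 372.3) = 15.3 × 372.3/2572 = 2.21 V.

V_out ≈ 2.21 V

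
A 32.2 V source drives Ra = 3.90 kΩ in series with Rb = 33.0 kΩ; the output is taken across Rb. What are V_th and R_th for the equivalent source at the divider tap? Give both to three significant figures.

V_th is the open-circuit tap voltage: 32.2 × 33.0/(3.90 + 33.0) = 28.8 V.
With the supply zeroed, Ra and Rb appear in parallel from the tap: R_th = Ra‖Rb = (3.90 × 33.0)/36.90 = 3.49 kΩ.

V_th = 28.8 V, R_th = 3.49 kΩ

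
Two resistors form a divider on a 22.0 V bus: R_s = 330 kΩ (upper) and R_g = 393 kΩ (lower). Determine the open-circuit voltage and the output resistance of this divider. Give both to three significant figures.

V_th = 12.0 V, R_th = 179 kΩ

V_th is the open-circuit tap voltage: 22.0 × 393/(330 + 393) = 12.0 V.
With the supply zeroed, R_s and R_g appear in parallel from the tap: R_th = R_s‖R_g = (330 × 393)/723.0 = 179 kΩ.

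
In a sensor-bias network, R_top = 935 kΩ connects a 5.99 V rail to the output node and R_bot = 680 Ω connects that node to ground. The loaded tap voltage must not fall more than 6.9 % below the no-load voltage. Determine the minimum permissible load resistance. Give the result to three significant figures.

R_L(min) ≈ 9.17 kΩ

Output resistance R_th = R_top‖R_bot = (935000 × 680)/935700 = 679.5 Ω.
The fractional drop is R_th/(R_th + R_L); requiring this ≤ 0.0690 gives R_L ≥ R_th(1/0.0690 − 1) = 679.5 × 13.49 = 9.17 kΩ.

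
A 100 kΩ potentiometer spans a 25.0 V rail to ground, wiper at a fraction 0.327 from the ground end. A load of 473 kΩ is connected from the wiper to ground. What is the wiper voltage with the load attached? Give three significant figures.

The wiper splits the pot into (1−α)R = 67.30 kΩ above and αR = 32.70 kΩ below.
Lower section ‖ load = 30.59 kΩ.
V_wiper = 25.0 × 30.59/(67.30 + 30.59) = 7.81 V.

V ≈ 7.81 V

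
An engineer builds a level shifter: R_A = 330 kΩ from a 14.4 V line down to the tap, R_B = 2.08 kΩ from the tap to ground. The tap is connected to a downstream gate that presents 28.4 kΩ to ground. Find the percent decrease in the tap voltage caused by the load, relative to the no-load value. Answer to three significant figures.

The divider's output (Thévenin) resistance is R_A‖R_B = 2.067 kΩ.
Fractional drop under load = R_th/(R_th + R_L) = 2.067 / (2.067 + 28.4) = 0.06784.
So the output falls by 6.78 %.

6.78 %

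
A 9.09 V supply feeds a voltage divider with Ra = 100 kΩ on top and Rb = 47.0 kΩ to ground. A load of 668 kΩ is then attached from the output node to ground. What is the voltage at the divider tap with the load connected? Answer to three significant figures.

V_out ≈ 2.77 V

The load sits in parallel with Rb: Rb‖R_L = (47.0 × 668) / (47.0 + 668) = 43.91 kΩ.
V_out = 9.09 × 43.91 / (100 + 43.91) = 9.09 × 43.91/143.9 = 2.77 V.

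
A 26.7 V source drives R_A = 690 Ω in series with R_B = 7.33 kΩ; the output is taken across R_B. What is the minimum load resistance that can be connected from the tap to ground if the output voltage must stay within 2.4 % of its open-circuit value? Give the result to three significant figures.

R_L(min) ≈ 25.6 kΩ

Output resistance R_th = R_A‖R_B = (690 × 7330)/8020 = 630.6 Ω.
The fractional drop is R_th/(R_th + R_L); requiring this ≤ 0.0240 gives R_L ≥ R_th(1/0.0240 − 1) = 630.6 × 40.67 = 25.6 kΩ.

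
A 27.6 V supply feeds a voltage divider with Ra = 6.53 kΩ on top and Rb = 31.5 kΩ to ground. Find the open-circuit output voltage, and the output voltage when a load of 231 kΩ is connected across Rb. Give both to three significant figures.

Unloaded: 22.9 V; loaded: 22.3 V

Open-circuit: V = 27.6 × 31.5/(6.53 + 31.5) = 22.9 V.
With the load, Rb becomes Rb‖R_L = 27.72 kΩ, so V = 27.6 × 27.72/34.25 = 22.3 V.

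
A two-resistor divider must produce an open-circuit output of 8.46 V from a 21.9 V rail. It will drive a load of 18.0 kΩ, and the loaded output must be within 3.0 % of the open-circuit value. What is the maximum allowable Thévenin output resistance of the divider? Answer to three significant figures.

Loading drop = R_th/(R_th + R_L) ≤ 0.0300, so R_th ≤ R_L · ε/(1−ε) = 18.0 kΩ × 0.0300/0.9700 = 557 Ω.
(Any R1, R2 with R2/(R1+R2) = 0.386 and R1‖R2 ≤ 557 Ω will meet the spec.)

R_th ≤ 557 Ω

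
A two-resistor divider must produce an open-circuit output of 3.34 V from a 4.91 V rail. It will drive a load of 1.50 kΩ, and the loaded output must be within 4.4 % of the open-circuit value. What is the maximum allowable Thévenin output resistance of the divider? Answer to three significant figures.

R_th ≤ 69.0 Ω

Loading drop = R_th/(R_th + R_L) ≤ 0.0440, so R_th ≤ R_L · ε/(1−ε) = 1.50 kΩ × 0.0440/0.9560 = 69.0 Ω.
(Any R1, R2 with R2/(R1+R2) = 0.680 and R1‖R2 ≤ 69.0 Ω will meet the spec.)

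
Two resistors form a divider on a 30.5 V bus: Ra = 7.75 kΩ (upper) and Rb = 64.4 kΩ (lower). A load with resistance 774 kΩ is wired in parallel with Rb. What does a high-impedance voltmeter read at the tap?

V_out ≈ 27.0 V

The load sits in parallel with Rb: Rb‖R_L = (64.4 × 774) / (64.4 + 774) = 59.45 kΩ.
V_out = 30.5 × 59.45 / (7.75 + 59.45) = 30.5 × 59.45/67.20 = 27.0 V.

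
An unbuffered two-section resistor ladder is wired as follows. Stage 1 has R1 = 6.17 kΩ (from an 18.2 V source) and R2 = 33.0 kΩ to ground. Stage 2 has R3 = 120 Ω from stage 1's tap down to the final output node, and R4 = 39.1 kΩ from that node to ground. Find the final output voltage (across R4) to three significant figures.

Stage 2 presents R3+R4 = 39220 Ω as a load on stage 1's tap.
Stage 1's lower leg becomes R2‖(R3+R4) = 17920 Ω, so V_mid = 18.2 × 17920/24090 = 13.54 V.
Stage 2 is itself unloaded: V_out = V_mid × R4/(R3+R4) = 13.54 × 39100/39220 = 13.5 V.

V_out ≈ 13.5 V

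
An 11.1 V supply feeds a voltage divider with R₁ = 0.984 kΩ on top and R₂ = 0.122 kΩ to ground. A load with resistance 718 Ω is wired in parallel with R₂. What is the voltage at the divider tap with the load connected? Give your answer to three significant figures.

The load sits in parallel with R₂: R₂‖R_L = (122 × 718) / (122 + 718) = 104.3 Ω.
V_out = 11.1 × 104.3 / (984 + 104.3) = 11.1 × 104.3/1088 = 1.06 V.
(Unloaded it would have been 1.22 V.)

V_out ≈ 1.06 V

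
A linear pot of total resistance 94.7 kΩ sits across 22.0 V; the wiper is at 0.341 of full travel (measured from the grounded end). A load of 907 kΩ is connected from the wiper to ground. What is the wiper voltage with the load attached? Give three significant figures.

V ≈ 7.33 V

The wiper splits the pot into (1−α)R = 62.41 kΩ above and αR = 32.29 kΩ below.
Lower section ‖ load = 31.18 kΩ.
V_wiper = 22.0 × 31.18/(62.41 + 31.18) = 7.33 V.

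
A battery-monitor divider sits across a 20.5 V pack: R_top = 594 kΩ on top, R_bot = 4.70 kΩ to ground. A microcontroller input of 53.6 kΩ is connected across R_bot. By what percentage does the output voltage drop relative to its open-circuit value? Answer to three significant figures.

Unloaded V = 20.5 × 4.70/598.7 = 0.16093 V.
Loaded: R_bot‖R_L = 4.321 kΩ, giving V = 20.5 × 4.321/598.3 = 0.14805 V.
Drop = (0.16093 − 0.14805) / 0.16093 = 8.00 %.

8.00 %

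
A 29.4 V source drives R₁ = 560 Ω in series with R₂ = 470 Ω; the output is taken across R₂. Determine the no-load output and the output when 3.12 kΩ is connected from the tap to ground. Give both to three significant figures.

Unloaded: 13.4 V; loaded: 12.4 V

Open-circuit: V = 29.4 × 470/(560 + 470) = 13.4 V.
With the load, R₂ becomes R₂‖R_L = 408.5 Ω, so V = 29.4 × 408.5/968.5 = 12.4 V.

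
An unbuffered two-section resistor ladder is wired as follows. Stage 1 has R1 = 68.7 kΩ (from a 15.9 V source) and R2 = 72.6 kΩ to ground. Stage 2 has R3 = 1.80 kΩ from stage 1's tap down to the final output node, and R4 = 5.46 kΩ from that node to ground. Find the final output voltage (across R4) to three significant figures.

V_out ≈ 1.05 V

Stage 2 presents R3+R4 = 7.260 kΩ as a load on stage 1's tap.
Stage 1's lower leg becomes R2‖(R3+R4) = 6.600 kΩ, so V_mid = 15.9 × 6.600/75.30 = 1.394 V.
Stage 2 is itself unloaded: V_out = V_mid × R4/(R3+R4) = 1.394 × 5.46/7.260 = 1.05 V.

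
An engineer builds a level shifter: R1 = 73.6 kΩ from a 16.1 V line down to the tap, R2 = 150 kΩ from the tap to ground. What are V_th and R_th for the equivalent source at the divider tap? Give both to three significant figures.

V_th = 10.8 V, R_th = 49.4 kΩ

V_th is the open-circuit tap voltage: 16.1 × 150/(73.6 + 150) = 10.8 V.
With the supply zeroed, R1 and R2 appear in parallel from the tap: R_th = R1‖R2 = (73.6 × 150)/223.6 = 49.4 kΩ.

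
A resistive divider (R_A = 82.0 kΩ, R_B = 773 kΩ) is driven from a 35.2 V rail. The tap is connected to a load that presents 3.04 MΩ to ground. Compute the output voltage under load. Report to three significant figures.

V_out ≈ 31.1 V

The load sits in parallel with R_B: R_B‖R_L = (773 × 3040) / (773 + 3040) = 616.3 kΩ.
V_out = 35.2 × 616.3 / (82.0 + 616.3) = 35.2 × 616.3/698.3 = 31.1 V.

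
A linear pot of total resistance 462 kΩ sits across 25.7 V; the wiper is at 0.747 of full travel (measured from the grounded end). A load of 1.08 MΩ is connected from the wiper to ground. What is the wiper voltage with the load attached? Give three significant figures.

V ≈ 17.8 V

The wiper splits the pot into (1−α)R = 116.9 kΩ above and αR = 345.1 kΩ below.
Lower section ‖ load = 261.5 kΩ.
V_wiper = 25.7 × 261.5/(116.9 + 261.5) = 17.8 V.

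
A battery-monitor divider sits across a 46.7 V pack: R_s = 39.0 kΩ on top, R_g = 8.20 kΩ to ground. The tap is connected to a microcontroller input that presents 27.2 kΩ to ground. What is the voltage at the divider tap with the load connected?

V_out ≈ 6.50 V

The load sits in parallel with R_g: R_g‖R_L = (8.20 × 27.2) / (8.20 + 27.2) = 6.301 kΩ.
V_out = 46.7 × 6.301 / (39.0 + 6.301) = 46.7 × 6.301/45.30 = 6.50 V.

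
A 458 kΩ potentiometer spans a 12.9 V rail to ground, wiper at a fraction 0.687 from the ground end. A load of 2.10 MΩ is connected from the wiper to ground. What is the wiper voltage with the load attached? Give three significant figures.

The wiper splits the pot into (1−α)R = 143.4 kΩ above and αR = 314.6 kΩ below.
Lower section ‖ load = 273.6 kΩ.
V_wiper = 12.9 × 273.6/(143.4 + 273.6) = 8.47 V.

V ≈ 8.47 V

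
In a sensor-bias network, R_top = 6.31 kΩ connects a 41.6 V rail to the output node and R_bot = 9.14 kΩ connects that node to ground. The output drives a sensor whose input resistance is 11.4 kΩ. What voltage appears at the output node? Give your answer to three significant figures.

V_out ≈ 18.5 V

The load sits in parallel with R_bot: R_bot‖R_L = (9.14 × 11.4) / (9.14 + 11.4) = 5.073 kΩ.
V_out = 41.6 × 5.073 / (6.31 + 5.073) = 41.6 × 5.073/11.38 = 18.5 V.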